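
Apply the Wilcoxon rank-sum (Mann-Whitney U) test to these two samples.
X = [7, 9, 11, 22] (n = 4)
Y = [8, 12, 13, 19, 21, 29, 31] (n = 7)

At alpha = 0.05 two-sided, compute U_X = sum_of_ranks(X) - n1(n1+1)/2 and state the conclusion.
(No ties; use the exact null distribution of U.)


Step 1: Combine and sort all 11 observations; assign midranks.
sorted (value, group): (7,X), (8,Y), (9,X), (11,X), (12,Y), (13,Y), (19,Y), (21,Y), (22,X), (29,Y), (31,Y)
ranks: 7->1, 8->2, 9->3, 11->4, 12->5, 13->6, 19->7, 21->8, 22->9, 29->10, 31->11
Step 2: Rank sum for X: R1 = 1 + 3 + 4 + 9 = 17.
Step 3: U_X = R1 - n1(n1+1)/2 = 17 - 4*5/2 = 17 - 10 = 7.
       U_Y = n1*n2 - U_X = 28 - 7 = 21.
Step 4: No ties, so the exact null distribution of U (based on enumerating the C(11,4) = 330 equally likely rank assignments) gives the two-sided p-value.
Step 5: p-value = 0.230303; compare to alpha = 0.05. fail to reject H0.

U_X = 7, p = 0.230303, fail to reject H0 at alpha = 0.05.


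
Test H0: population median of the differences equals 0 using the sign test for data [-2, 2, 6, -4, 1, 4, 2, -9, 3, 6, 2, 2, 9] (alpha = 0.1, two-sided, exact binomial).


Step 1: Discard zero differences. Original n = 13; n_eff = number of nonzero differences = 13.
Nonzero differences (with sign): -2, +2, +6, -4, +1, +4, +2, -9, +3, +6, +2, +2, +9
Step 2: Count signs: positive = 10, negative = 3.
Step 3: Under H0: P(positive) = 0.5, so the number of positives S ~ Bin(13, 0.5).
Step 4: Two-sided exact p-value = sum of Bin(13,0.5) probabilities at or below the observed probability = 0.092285.
Step 5: alpha = 0.1. reject H0.

n_eff = 13, pos = 10, neg = 3, p = 0.092285, reject H0.


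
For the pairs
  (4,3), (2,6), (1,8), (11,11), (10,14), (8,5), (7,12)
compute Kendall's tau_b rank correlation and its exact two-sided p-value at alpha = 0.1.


Step 1: Enumerate the 21 unordered pairs (i,j) with i<j and classify each by sign(x_j-x_i) * sign(y_j-y_i).
  (1,2):dx=-2,dy=+3->D; (1,3):dx=-3,dy=+5->D; (1,4):dx=+7,dy=+8->C; (1,5):dx=+6,dy=+11->C
  (1,6):dx=+4,dy=+2->C; (1,7):dx=+3,dy=+9->C; (2,3):dx=-1,dy=+2->D; (2,4):dx=+9,dy=+5->C
  (2,5):dx=+8,dy=+8->C; (2,6):dx=+6,dy=-1->D; (2,7):dx=+5,dy=+6->C; (3,4):dx=+10,dy=+3->C
  (3,5):dx=+9,dy=+6->C; (3,6):dx=+7,dy=-3->D; (3,7):dx=+6,dy=+4->C; (4,5):dx=-1,dy=+3->D
  (4,6):dx=-3,dy=-6->C; (4,7):dx=-4,dy=+1->D; (5,6):dx=-2,dy=-9->C; (5,7):dx=-3,dy=-2->C
  (6,7):dx=-1,dy=+7->D
Step 2: C = 13, D = 8, total pairs = 21.
Step 3: tau = (C - D)/(n(n-1)/2) = (13 - 8)/21 = 0.238095.
Step 4: Exact two-sided p-value (enumerate n! = 5040 permutations of y under H0): p = 0.561905.
Step 5: alpha = 0.1. fail to reject H0.

tau_b = 0.2381 (C=13, D=8), p = 0.561905, fail to reject H0.


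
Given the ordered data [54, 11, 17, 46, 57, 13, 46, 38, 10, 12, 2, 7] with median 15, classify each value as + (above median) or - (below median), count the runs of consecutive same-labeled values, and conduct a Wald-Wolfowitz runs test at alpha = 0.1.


Step 1: Compute median = 15; label A = above, B = below.
Labels in order: ABAAABAABBBB  (n_A = 6, n_B = 6)
Step 2: Count runs R = 6.
Step 3: Under H0 (random ordering), E[R] = 2*n_A*n_B/(n_A+n_B) + 1 = 2*6*6/12 + 1 = 7.0000.
        Var[R] = 2*n_A*n_B*(2*n_A*n_B - n_A - n_B) / ((n_A+n_B)^2 * (n_A+n_B-1)) = 4320/1584 = 2.7273.
        SD[R] = 1.6514.
Step 4: Continuity-corrected z = (R + 0.5 - E[R]) / SD[R] = (6 + 0.5 - 7.0000) / 1.6514 = -0.3028.
Step 5: Two-sided p-value via normal approximation = 2*(1 - Phi(|z|)) = 0.762069.
Step 6: alpha = 0.1. fail to reject H0.

R = 6, z = -0.3028, p = 0.762069, fail to reject H0.


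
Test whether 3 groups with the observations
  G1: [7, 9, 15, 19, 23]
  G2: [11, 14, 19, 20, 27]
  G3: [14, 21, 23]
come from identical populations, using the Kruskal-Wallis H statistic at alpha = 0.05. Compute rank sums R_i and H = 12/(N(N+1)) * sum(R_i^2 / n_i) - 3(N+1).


Step 1: Combine all N = 13 observations and assign midranks.
sorted (value, group, rank): (7,G1,1), (9,G1,2), (11,G2,3), (14,G2,4.5), (14,G3,4.5), (15,G1,6), (19,G1,7.5), (19,G2,7.5), (20,G2,9), (21,G3,10), (23,G1,11.5), (23,G3,11.5), (27,G2,13)
Step 2: Sum ranks within each group.
R_1 = 28 (n_1 = 5)
R_2 = 37 (n_2 = 5)
R_3 = 26 (n_3 = 3)
Step 3: H = 12/(N(N+1)) * sum(R_i^2/n_i) - 3(N+1)
     = 12/(13*14) * (28^2/5 + 37^2/5 + 26^2/3) - 3*14
     = 0.065934 * 655.933 - 42
     = 1.248352.
Step 4: Ties present; correction factor C = 1 - 18/(13^3 - 13) = 0.991758. Corrected H = 1.248352 / 0.991758 = 1.258726.
Step 5: Under H0, H ~ chi^2(2); p-value = 0.532931.
Step 6: alpha = 0.05. fail to reject H0.

H = 1.2587, df = 2, p = 0.532931, fail to reject H0.


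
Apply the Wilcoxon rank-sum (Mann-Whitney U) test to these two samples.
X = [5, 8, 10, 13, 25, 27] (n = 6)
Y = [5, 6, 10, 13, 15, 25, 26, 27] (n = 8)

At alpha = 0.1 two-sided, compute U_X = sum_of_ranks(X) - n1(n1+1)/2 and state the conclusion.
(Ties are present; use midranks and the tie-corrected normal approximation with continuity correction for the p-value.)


Step 1: Combine and sort all 14 observations; assign midranks.
sorted (value, group): (5,X), (5,Y), (6,Y), (8,X), (10,X), (10,Y), (13,X), (13,Y), (15,Y), (25,X), (25,Y), (26,Y), (27,X), (27,Y)
ranks: 5->1.5, 5->1.5, 6->3, 8->4, 10->5.5, 10->5.5, 13->7.5, 13->7.5, 15->9, 25->10.5, 25->10.5, 26->12, 27->13.5, 27->13.5
Step 2: Rank sum for X: R1 = 1.5 + 4 + 5.5 + 7.5 + 10.5 + 13.5 = 42.5.
Step 3: U_X = R1 - n1(n1+1)/2 = 42.5 - 6*7/2 = 42.5 - 21 = 21.5.
       U_Y = n1*n2 - U_X = 48 - 21.5 = 26.5.
Step 4: Ties are present, so use the tie-corrected normal approximation (with continuity correction) for the p-value.
Step 5: p-value = 0.795150; compare to alpha = 0.1. fail to reject H0.

U_X = 21.5, p = 0.795150, fail to reject H0 at alpha = 0.1.


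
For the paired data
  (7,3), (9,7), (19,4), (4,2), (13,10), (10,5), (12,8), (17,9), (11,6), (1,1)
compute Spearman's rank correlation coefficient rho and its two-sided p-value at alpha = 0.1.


Step 1: Rank x and y separately (midranks; no ties here).
rank(x): 7->3, 9->4, 19->10, 4->2, 13->8, 10->5, 12->7, 17->9, 11->6, 1->1
rank(y): 3->3, 7->7, 4->4, 2->2, 10->10, 5->5, 8->8, 9->9, 6->6, 1->1
Step 2: d_i = R_x(i) - R_y(i); compute d_i^2.
  (3-3)^2=0, (4-7)^2=9, (10-4)^2=36, (2-2)^2=0, (8-10)^2=4, (5-5)^2=0, (7-8)^2=1, (9-9)^2=0, (6-6)^2=0, (1-1)^2=0
sum(d^2) = 50.
Step 3: rho = 1 - 6*50 / (10*(10^2 - 1)) = 1 - 300/990 = 0.696970.
Step 4: Under H0, t = rho * sqrt((n-2)/(1-rho^2)) = 2.7490 ~ t(8).
Step 5: Two-sided p-value from the t-distribution with 8 df = 0.025097.
Step 6: alpha = 0.1. reject H0.

rho = 0.6970, p = 0.025097, reject H0 at alpha = 0.1.


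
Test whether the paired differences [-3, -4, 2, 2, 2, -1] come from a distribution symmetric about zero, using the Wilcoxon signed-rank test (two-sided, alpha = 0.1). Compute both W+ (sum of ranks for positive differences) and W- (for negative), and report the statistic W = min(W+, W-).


Step 1: Drop any zero differences (none here) and take |d_i|.
|d| = [3, 4, 2, 2, 2, 1]
Step 2: Midrank |d_i| (ties get averaged ranks).
ranks: |3|->5, |4|->6, |2|->3, |2|->3, |2|->3, |1|->1
Step 3: Attach original signs; sum ranks with positive sign and with negative sign.
W+ = 3 + 3 + 3 = 9
W- = 5 + 6 + 1 = 12
(Check: W+ + W- = 21 should equal n(n+1)/2 = 21.)
Step 4: Test statistic W = min(W+, W-) = 9.
Step 5: Ties in |d|, so use the tie-corrected normal approximation.
        E[W] = n(n+1)/4 = 6*7/4 = 10.5.
        Tie groups: |d|=2 (t=3); sum(t^3 - t) = 24.
        Var[W] = n(n+1)(2n+1)/24 - sum(t^3-t)/48 = 546/24 - 24/48 = 22.25.
        z = (W - E[W]) / sqrt(Var[W]) = (9 - 10.5) / 4.7170 = -0.3180.
        Two-sided p = 2*Phi(z) = 0.750485.
Step 6: alpha = 0.1. fail to reject H0.

W+ = 9, W- = 12, W = min = 9, p = 0.750485, fail to reject H0.


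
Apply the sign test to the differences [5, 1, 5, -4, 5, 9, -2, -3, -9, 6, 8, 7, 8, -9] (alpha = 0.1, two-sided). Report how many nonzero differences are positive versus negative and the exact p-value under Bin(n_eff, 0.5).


Step 1: Discard zero differences. Original n = 14; n_eff = number of nonzero differences = 14.
Nonzero differences (with sign): +5, +1, +5, -4, +5, +9, -2, -3, -9, +6, +8, +7, +8, -9
Step 2: Count signs: positive = 9, negative = 5.
Step 3: Under H0: P(positive) = 0.5, so the number of positives S ~ Bin(14, 0.5).
Step 4: Two-sided exact p-value = sum of Bin(14,0.5) probabilities at or below the observed probability = 0.423950.
Step 5: alpha = 0.1. fail to reject H0.

n_eff = 14, pos = 9, neg = 5, p = 0.423950, fail to reject H0.


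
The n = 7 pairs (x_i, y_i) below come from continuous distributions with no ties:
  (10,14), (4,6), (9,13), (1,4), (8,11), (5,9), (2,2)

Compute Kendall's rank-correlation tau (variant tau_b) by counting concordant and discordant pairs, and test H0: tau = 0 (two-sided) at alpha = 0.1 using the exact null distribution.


Step 1: Enumerate the 21 unordered pairs (i,j) with i<j and classify each by sign(x_j-x_i) * sign(y_j-y_i).
  (1,2):dx=-6,dy=-8->C; (1,3):dx=-1,dy=-1->C; (1,4):dx=-9,dy=-10->C; (1,5):dx=-2,dy=-3->C
  (1,6):dx=-5,dy=-5->C; (1,7):dx=-8,dy=-12->C; (2,3):dx=+5,dy=+7->C; (2,4):dx=-3,dy=-2->C
  (2,5):dx=+4,dy=+5->C; (2,6):dx=+1,dy=+3->C; (2,7):dx=-2,dy=-4->C; (3,4):dx=-8,dy=-9->C
  (3,5):dx=-1,dy=-2->C; (3,6):dx=-4,dy=-4->C; (3,7):dx=-7,dy=-11->C; (4,5):dx=+7,dy=+7->C
  (4,6):dx=+4,dy=+5->C; (4,7):dx=+1,dy=-2->D; (5,6):dx=-3,dy=-2->C; (5,7):dx=-6,dy=-9->C
  (6,7):dx=-3,dy=-7->C
Step 2: C = 20, D = 1, total pairs = 21.
Step 3: tau = (C - D)/(n(n-1)/2) = (20 - 1)/21 = 0.904762.
Step 4: Exact two-sided p-value (enumerate n! = 5040 permutations of y under H0): p = 0.002778.
Step 5: alpha = 0.1. reject H0.

tau_b = 0.9048 (C=20, D=1), p = 0.002778, reject H0.


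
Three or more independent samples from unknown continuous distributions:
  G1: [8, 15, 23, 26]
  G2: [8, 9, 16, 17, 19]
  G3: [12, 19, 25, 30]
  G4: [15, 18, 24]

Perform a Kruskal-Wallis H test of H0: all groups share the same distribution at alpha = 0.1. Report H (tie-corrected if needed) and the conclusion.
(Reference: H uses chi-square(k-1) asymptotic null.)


Step 1: Combine all N = 16 observations and assign midranks.
sorted (value, group, rank): (8,G1,1.5), (8,G2,1.5), (9,G2,3), (12,G3,4), (15,G1,5.5), (15,G4,5.5), (16,G2,7), (17,G2,8), (18,G4,9), (19,G2,10.5), (19,G3,10.5), (23,G1,12), (24,G4,13), (25,G3,14), (26,G1,15), (30,G3,16)
Step 2: Sum ranks within each group.
R_1 = 34 (n_1 = 4)
R_2 = 30 (n_2 = 5)
R_3 = 44.5 (n_3 = 4)
R_4 = 27.5 (n_4 = 3)
Step 3: H = 12/(N(N+1)) * sum(R_i^2/n_i) - 3(N+1)
     = 12/(16*17) * (34^2/4 + 30^2/5 + 44.5^2/4 + 27.5^2/3) - 3*17
     = 0.044118 * 1216.15 - 51
     = 2.653493.
Step 4: Ties present; correction factor C = 1 - 18/(16^3 - 16) = 0.995588. Corrected H = 2.653493 / 0.995588 = 2.665251.
Step 5: Under H0, H ~ chi^2(3); p-value = 0.446165.
Step 6: alpha = 0.1. fail to reject H0.

H = 2.6653, df = 3, p = 0.446165, fail to reject H0.


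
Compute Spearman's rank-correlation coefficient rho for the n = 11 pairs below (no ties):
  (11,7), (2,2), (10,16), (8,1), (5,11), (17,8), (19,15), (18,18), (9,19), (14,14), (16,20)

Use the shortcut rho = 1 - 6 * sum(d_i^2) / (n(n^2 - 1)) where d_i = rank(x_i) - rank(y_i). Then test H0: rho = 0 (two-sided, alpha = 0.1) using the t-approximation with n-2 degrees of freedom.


Step 1: Rank x and y separately (midranks; no ties here).
rank(x): 11->6, 2->1, 10->5, 8->3, 5->2, 17->9, 19->11, 18->10, 9->4, 14->7, 16->8
rank(y): 7->3, 2->2, 16->8, 1->1, 11->5, 8->4, 15->7, 18->9, 19->10, 14->6, 20->11
Step 2: d_i = R_x(i) - R_y(i); compute d_i^2.
  (6-3)^2=9, (1-2)^2=1, (5-8)^2=9, (3-1)^2=4, (2-5)^2=9, (9-4)^2=25, (11-7)^2=16, (10-9)^2=1, (4-10)^2=36, (7-6)^2=1, (8-11)^2=9
sum(d^2) = 120.
Step 3: rho = 1 - 6*120 / (11*(11^2 - 1)) = 1 - 720/1320 = 0.454545.
Step 4: Under H0, t = rho * sqrt((n-2)/(1-rho^2)) = 1.5309 ~ t(9).
Step 5: Two-sided p-value from the t-distribution with 9 df = 0.160145.
Step 6: alpha = 0.1. fail to reject H0.

rho = 0.4545, p = 0.160145, fail to reject H0 at alpha = 0.1.


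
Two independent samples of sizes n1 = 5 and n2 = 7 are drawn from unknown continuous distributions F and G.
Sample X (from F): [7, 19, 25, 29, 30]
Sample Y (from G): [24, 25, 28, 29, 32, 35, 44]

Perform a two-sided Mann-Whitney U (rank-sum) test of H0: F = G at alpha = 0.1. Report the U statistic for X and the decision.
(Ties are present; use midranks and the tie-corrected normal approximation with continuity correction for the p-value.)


Step 1: Combine and sort all 12 observations; assign midranks.
sorted (value, group): (7,X), (19,X), (24,Y), (25,X), (25,Y), (28,Y), (29,X), (29,Y), (30,X), (32,Y), (35,Y), (44,Y)
ranks: 7->1, 19->2, 24->3, 25->4.5, 25->4.5, 28->6, 29->7.5, 29->7.5, 30->9, 32->10, 35->11, 44->12
Step 2: Rank sum for X: R1 = 1 + 2 + 4.5 + 7.5 + 9 = 24.
Step 3: U_X = R1 - n1(n1+1)/2 = 24 - 5*6/2 = 24 - 15 = 9.
       U_Y = n1*n2 - U_X = 35 - 9 = 26.
Step 4: Ties are present, so use the tie-corrected normal approximation (with continuity correction) for the p-value.
Step 5: p-value = 0.192314; compare to alpha = 0.1. fail to reject H0.

U_X = 9, p = 0.192314, fail to reject H0 at alpha = 0.1.


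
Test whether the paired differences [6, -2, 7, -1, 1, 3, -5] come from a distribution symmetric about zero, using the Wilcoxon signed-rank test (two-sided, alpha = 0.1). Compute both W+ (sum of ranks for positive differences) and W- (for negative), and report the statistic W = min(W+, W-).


Step 1: Drop any zero differences (none here) and take |d_i|.
|d| = [6, 2, 7, 1, 1, 3, 5]
Step 2: Midrank |d_i| (ties get averaged ranks).
ranks: |6|->6, |2|->3, |7|->7, |1|->1.5, |1|->1.5, |3|->4, |5|->5
Step 3: Attach original signs; sum ranks with positive sign and with negative sign.
W+ = 6 + 7 + 1.5 + 4 = 18.5
W- = 3 + 1.5 + 5 = 9.5
(Check: W+ + W- = 28 should equal n(n+1)/2 = 28.)
Step 4: Test statistic W = min(W+, W-) = 9.5.
Step 5: Ties in |d|, so use the tie-corrected normal approximation.
        E[W] = n(n+1)/4 = 7*8/4 = 14.
        Tie groups: |d|=1 (t=2); sum(t^3 - t) = 6.
        Var[W] = n(n+1)(2n+1)/24 - sum(t^3-t)/48 = 840/24 - 6/48 = 34.875.
        z = (W - E[W]) / sqrt(Var[W]) = (9.5 - 14) / 5.9055 = -0.7620.
        Two-sided p = 2*Phi(z) = 0.446060.
Step 6: alpha = 0.1. fail to reject H0.

W+ = 18.5, W- = 9.5, W = min = 9.5, p = 0.446060, fail to reject H0.


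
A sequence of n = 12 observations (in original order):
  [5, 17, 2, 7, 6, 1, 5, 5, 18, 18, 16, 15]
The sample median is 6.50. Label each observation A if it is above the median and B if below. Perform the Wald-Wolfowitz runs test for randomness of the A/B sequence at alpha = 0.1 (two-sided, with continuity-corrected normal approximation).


Step 1: Compute median = 6.50; label A = above, B = below.
Labels in order: BABABBBBAAAA  (n_A = 6, n_B = 6)
Step 2: Count runs R = 6.
Step 3: Under H0 (random ordering), E[R] = 2*n_A*n_B/(n_A+n_B) + 1 = 2*6*6/12 + 1 = 7.0000.
        Var[R] = 2*n_A*n_B*(2*n_A*n_B - n_A - n_B) / ((n_A+n_B)^2 * (n_A+n_B-1)) = 4320/1584 = 2.7273.
        SD[R] = 1.6514.
Step 4: Continuity-corrected z = (R + 0.5 - E[R]) / SD[R] = (6 + 0.5 - 7.0000) / 1.6514 = -0.3028.
Step 5: Two-sided p-value via normal approximation = 2*(1 - Phi(|z|)) = 0.762069.
Step 6: alpha = 0.1. fail to reject H0.

R = 6, z = -0.3028, p = 0.762069, fail to reject H0.


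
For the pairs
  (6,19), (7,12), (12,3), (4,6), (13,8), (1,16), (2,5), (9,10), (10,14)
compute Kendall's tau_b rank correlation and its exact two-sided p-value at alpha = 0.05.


Step 1: Enumerate the 36 unordered pairs (i,j) with i<j and classify each by sign(x_j-x_i) * sign(y_j-y_i).
  (1,2):dx=+1,dy=-7->D; (1,3):dx=+6,dy=-16->D; (1,4):dx=-2,dy=-13->C; (1,5):dx=+7,dy=-11->D
  (1,6):dx=-5,dy=-3->C; (1,7):dx=-4,dy=-14->C; (1,8):dx=+3,dy=-9->D; (1,9):dx=+4,dy=-5->D
  (2,3):dx=+5,dy=-9->D; (2,4):dx=-3,dy=-6->C; (2,5):dx=+6,dy=-4->D; (2,6):dx=-6,dy=+4->D
  (2,7):dx=-5,dy=-7->C; (2,8):dx=+2,dy=-2->D; (2,9):dx=+3,dy=+2->C; (3,4):dx=-8,dy=+3->D
  (3,5):dx=+1,dy=+5->C; (3,6):dx=-11,dy=+13->D; (3,7):dx=-10,dy=+2->D; (3,8):dx=-3,dy=+7->D
  (3,9):dx=-2,dy=+11->D; (4,5):dx=+9,dy=+2->C; (4,6):dx=-3,dy=+10->D; (4,7):dx=-2,dy=-1->C
  (4,8):dx=+5,dy=+4->C; (4,9):dx=+6,dy=+8->C; (5,6):dx=-12,dy=+8->D; (5,7):dx=-11,dy=-3->C
  (5,8):dx=-4,dy=+2->D; (5,9):dx=-3,dy=+6->D; (6,7):dx=+1,dy=-11->D; (6,8):dx=+8,dy=-6->D
  (6,9):dx=+9,dy=-2->D; (7,8):dx=+7,dy=+5->C; (7,9):dx=+8,dy=+9->C; (8,9):dx=+1,dy=+4->C
Step 2: C = 15, D = 21, total pairs = 36.
Step 3: tau = (C - D)/(n(n-1)/2) = (15 - 21)/36 = -0.166667.
Step 4: Exact two-sided p-value (enumerate n! = 362880 permutations of y under H0): p = 0.612202.
Step 5: alpha = 0.05. fail to reject H0.

tau_b = -0.1667 (C=15, D=21), p = 0.612202, fail to reject H0.


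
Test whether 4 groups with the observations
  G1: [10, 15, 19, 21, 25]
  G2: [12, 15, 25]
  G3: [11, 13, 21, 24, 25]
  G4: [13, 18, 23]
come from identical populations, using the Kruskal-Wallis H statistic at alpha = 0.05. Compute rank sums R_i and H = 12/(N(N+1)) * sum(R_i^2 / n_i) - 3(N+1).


Step 1: Combine all N = 16 observations and assign midranks.
sorted (value, group, rank): (10,G1,1), (11,G3,2), (12,G2,3), (13,G3,4.5), (13,G4,4.5), (15,G1,6.5), (15,G2,6.5), (18,G4,8), (19,G1,9), (21,G1,10.5), (21,G3,10.5), (23,G4,12), (24,G3,13), (25,G1,15), (25,G2,15), (25,G3,15)
Step 2: Sum ranks within each group.
R_1 = 42 (n_1 = 5)
R_2 = 24.5 (n_2 = 3)
R_3 = 45 (n_3 = 5)
R_4 = 24.5 (n_4 = 3)
Step 3: H = 12/(N(N+1)) * sum(R_i^2/n_i) - 3(N+1)
     = 12/(16*17) * (42^2/5 + 24.5^2/3 + 45^2/5 + 24.5^2/3) - 3*17
     = 0.044118 * 1157.97 - 51
     = 0.086765.
Step 4: Ties present; correction factor C = 1 - 42/(16^3 - 16) = 0.989706. Corrected H = 0.086765 / 0.989706 = 0.087667.
Step 5: Under H0, H ~ chi^2(3); p-value = 0.993275.
Step 6: alpha = 0.05. fail to reject H0.

H = 0.0877, df = 3, p = 0.993275, fail to reject H0.


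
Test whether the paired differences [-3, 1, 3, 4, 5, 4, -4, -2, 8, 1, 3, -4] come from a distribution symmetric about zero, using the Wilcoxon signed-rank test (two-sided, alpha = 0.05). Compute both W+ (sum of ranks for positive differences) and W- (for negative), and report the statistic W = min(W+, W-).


Step 1: Drop any zero differences (none here) and take |d_i|.
|d| = [3, 1, 3, 4, 5, 4, 4, 2, 8, 1, 3, 4]
Step 2: Midrank |d_i| (ties get averaged ranks).
ranks: |3|->5, |1|->1.5, |3|->5, |4|->8.5, |5|->11, |4|->8.5, |4|->8.5, |2|->3, |8|->12, |1|->1.5, |3|->5, |4|->8.5
Step 3: Attach original signs; sum ranks with positive sign and with negative sign.
W+ = 1.5 + 5 + 8.5 + 11 + 8.5 + 12 + 1.5 + 5 = 53
W- = 5 + 8.5 + 3 + 8.5 = 25
(Check: W+ + W- = 78 should equal n(n+1)/2 = 78.)
Step 4: Test statistic W = min(W+, W-) = 25.
Step 5: Ties in |d|, so use the tie-corrected normal approximation.
        E[W] = n(n+1)/4 = 12*13/4 = 39.
        Tie groups: |d|=1 (t=2), |d|=3 (t=3), |d|=4 (t=4); sum(t^3 - t) = 90.
        Var[W] = n(n+1)(2n+1)/24 - sum(t^3-t)/48 = 3900/24 - 90/48 = 160.625.
        z = (W - E[W]) / sqrt(Var[W]) = (25 - 39) / 12.6738 = -1.1046.
        Two-sided p = 2*Phi(z) = 0.269315.
Step 6: alpha = 0.05. fail to reject H0.

W+ = 53, W- = 25, W = min = 25, p = 0.269315, fail to reject H0.


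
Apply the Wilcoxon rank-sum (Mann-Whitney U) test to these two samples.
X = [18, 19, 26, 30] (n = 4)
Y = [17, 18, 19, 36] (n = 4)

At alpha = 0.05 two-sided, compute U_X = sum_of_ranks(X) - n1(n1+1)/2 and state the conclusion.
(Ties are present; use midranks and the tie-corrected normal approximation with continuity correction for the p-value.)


Step 1: Combine and sort all 8 observations; assign midranks.
sorted (value, group): (17,Y), (18,X), (18,Y), (19,X), (19,Y), (26,X), (30,X), (36,Y)
ranks: 17->1, 18->2.5, 18->2.5, 19->4.5, 19->4.5, 26->6, 30->7, 36->8
Step 2: Rank sum for X: R1 = 2.5 + 4.5 + 6 + 7 = 20.
Step 3: U_X = R1 - n1(n1+1)/2 = 20 - 4*5/2 = 20 - 10 = 10.
       U_Y = n1*n2 - U_X = 16 - 10 = 6.
Step 4: Ties are present, so use the tie-corrected normal approximation (with continuity correction) for the p-value.
Step 5: p-value = 0.661197; compare to alpha = 0.05. fail to reject H0.

U_X = 10, p = 0.661197, fail to reject H0 at alpha = 0.05.


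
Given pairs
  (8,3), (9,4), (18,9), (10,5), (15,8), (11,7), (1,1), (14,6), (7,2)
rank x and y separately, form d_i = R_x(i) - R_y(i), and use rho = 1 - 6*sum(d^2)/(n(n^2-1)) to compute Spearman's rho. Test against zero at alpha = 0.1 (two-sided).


Step 1: Rank x and y separately (midranks; no ties here).
rank(x): 8->3, 9->4, 18->9, 10->5, 15->8, 11->6, 1->1, 14->7, 7->2
rank(y): 3->3, 4->4, 9->9, 5->5, 8->8, 7->7, 1->1, 6->6, 2->2
Step 2: d_i = R_x(i) - R_y(i); compute d_i^2.
  (3-3)^2=0, (4-4)^2=0, (9-9)^2=0, (5-5)^2=0, (8-8)^2=0, (6-7)^2=1, (1-1)^2=0, (7-6)^2=1, (2-2)^2=0
sum(d^2) = 2.
Step 3: rho = 1 - 6*2 / (9*(9^2 - 1)) = 1 - 12/720 = 0.983333.
Step 4: Under H0, t = rho * sqrt((n-2)/(1-rho^2)) = 14.3096 ~ t(7).
Step 5: Two-sided p-value from the t-distribution with 7 df = 0.000002.
Step 6: alpha = 0.1. reject H0.

rho = 0.9833, p = 0.000002, reject H0 at alpha = 0.1.


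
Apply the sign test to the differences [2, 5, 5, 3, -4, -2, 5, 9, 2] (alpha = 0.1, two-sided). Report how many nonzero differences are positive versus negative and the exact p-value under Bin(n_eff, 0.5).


Step 1: Discard zero differences. Original n = 9; n_eff = number of nonzero differences = 9.
Nonzero differences (with sign): +2, +5, +5, +3, -4, -2, +5, +9, +2
Step 2: Count signs: positive = 7, negative = 2.
Step 3: Under H0: P(positive) = 0.5, so the number of positives S ~ Bin(9, 0.5).
Step 4: Two-sided exact p-value = sum of Bin(9,0.5) probabilities at or below the observed probability = 0.179688.
Step 5: alpha = 0.1. fail to reject H0.

n_eff = 9, pos = 7, neg = 2, p = 0.179688, fail to reject H0.


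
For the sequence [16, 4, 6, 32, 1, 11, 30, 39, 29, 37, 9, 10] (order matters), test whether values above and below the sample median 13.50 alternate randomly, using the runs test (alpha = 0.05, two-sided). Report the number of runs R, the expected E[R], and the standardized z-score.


Step 1: Compute median = 13.50; label A = above, B = below.
Labels in order: ABBABBAAAABB  (n_A = 6, n_B = 6)
Step 2: Count runs R = 6.
Step 3: Under H0 (random ordering), E[R] = 2*n_A*n_B/(n_A+n_B) + 1 = 2*6*6/12 + 1 = 7.0000.
        Var[R] = 2*n_A*n_B*(2*n_A*n_B - n_A - n_B) / ((n_A+n_B)^2 * (n_A+n_B-1)) = 4320/1584 = 2.7273.
        SD[R] = 1.6514.
Step 4: Continuity-corrected z = (R + 0.5 - E[R]) / SD[R] = (6 + 0.5 - 7.0000) / 1.6514 = -0.3028.
Step 5: Two-sided p-value via normal approximation = 2*(1 - Phi(|z|)) = 0.762069.
Step 6: alpha = 0.05. fail to reject H0.

R = 6, z = -0.3028, p = 0.762069, fail to reject H0.


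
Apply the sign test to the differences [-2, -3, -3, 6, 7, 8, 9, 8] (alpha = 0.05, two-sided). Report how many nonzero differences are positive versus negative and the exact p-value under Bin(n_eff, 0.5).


Step 1: Discard zero differences. Original n = 8; n_eff = number of nonzero differences = 8.
Nonzero differences (with sign): -2, -3, -3, +6, +7, +8, +9, +8
Step 2: Count signs: positive = 5, negative = 3.
Step 3: Under H0: P(positive) = 0.5, so the number of positives S ~ Bin(8, 0.5).
Step 4: Two-sided exact p-value = sum of Bin(8,0.5) probabilities at or below the observed probability = 0.726562.
Step 5: alpha = 0.05. fail to reject H0.

n_eff = 8, pos = 5, neg = 3, p = 0.726562, fail to reject H0.


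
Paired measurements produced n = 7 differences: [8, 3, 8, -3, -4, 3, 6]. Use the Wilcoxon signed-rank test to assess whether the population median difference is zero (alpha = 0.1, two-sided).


Step 1: Drop any zero differences (none here) and take |d_i|.
|d| = [8, 3, 8, 3, 4, 3, 6]
Step 2: Midrank |d_i| (ties get averaged ranks).
ranks: |8|->6.5, |3|->2, |8|->6.5, |3|->2, |4|->4, |3|->2, |6|->5
Step 3: Attach original signs; sum ranks with positive sign and with negative sign.
W+ = 6.5 + 2 + 6.5 + 2 + 5 = 22
W- = 2 + 4 = 6
(Check: W+ + W- = 28 should equal n(n+1)/2 = 28.)
Step 4: Test statistic W = min(W+, W-) = 6.
Step 5: Ties in |d|, so use the tie-corrected normal approximation.
        E[W] = n(n+1)/4 = 7*8/4 = 14.
        Tie groups: |d|=3 (t=3), |d|=8 (t=2); sum(t^3 - t) = 30.
        Var[W] = n(n+1)(2n+1)/24 - sum(t^3-t)/48 = 840/24 - 30/48 = 34.375.
        z = (W - E[W]) / sqrt(Var[W]) = (6 - 14) / 5.8630 = -1.3645.
        Two-sided p = 2*Phi(z) = 0.172415.
Step 6: alpha = 0.1. fail to reject H0.

W+ = 22, W- = 6, W = min = 6, p = 0.172415, fail to reject H0.


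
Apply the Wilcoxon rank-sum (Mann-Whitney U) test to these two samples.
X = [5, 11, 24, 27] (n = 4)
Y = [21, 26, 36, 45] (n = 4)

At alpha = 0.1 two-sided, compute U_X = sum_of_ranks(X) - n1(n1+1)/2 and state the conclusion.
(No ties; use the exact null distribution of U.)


Step 1: Combine and sort all 8 observations; assign midranks.
sorted (value, group): (5,X), (11,X), (21,Y), (24,X), (26,Y), (27,X), (36,Y), (45,Y)
ranks: 5->1, 11->2, 21->3, 24->4, 26->5, 27->6, 36->7, 45->8
Step 2: Rank sum for X: R1 = 1 + 2 + 4 + 6 = 13.
Step 3: U_X = R1 - n1(n1+1)/2 = 13 - 4*5/2 = 13 - 10 = 3.
       U_Y = n1*n2 - U_X = 16 - 3 = 13.
Step 4: No ties, so the exact null distribution of U (based on enumerating the C(8,4) = 70 equally likely rank assignments) gives the two-sided p-value.
Step 5: p-value = 0.200000; compare to alpha = 0.1. fail to reject H0.

U_X = 3, p = 0.200000, fail to reject H0 at alpha = 0.1.


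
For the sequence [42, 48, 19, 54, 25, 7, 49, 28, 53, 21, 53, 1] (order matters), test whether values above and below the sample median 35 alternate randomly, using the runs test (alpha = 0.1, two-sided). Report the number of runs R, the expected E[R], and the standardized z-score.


Step 1: Compute median = 35; label A = above, B = below.
Labels in order: AABABBABABAB  (n_A = 6, n_B = 6)
Step 2: Count runs R = 10.
Step 3: Under H0 (random ordering), E[R] = 2*n_A*n_B/(n_A+n_B) + 1 = 2*6*6/12 + 1 = 7.0000.
        Var[R] = 2*n_A*n_B*(2*n_A*n_B - n_A - n_B) / ((n_A+n_B)^2 * (n_A+n_B-1)) = 4320/1584 = 2.7273.
        SD[R] = 1.6514.
Step 4: Continuity-corrected z = (R - 0.5 - E[R]) / SD[R] = (10 - 0.5 - 7.0000) / 1.6514 = 1.5138.
Step 5: Two-sided p-value via normal approximation = 2*(1 - Phi(|z|)) = 0.130070.
Step 6: alpha = 0.1. fail to reject H0.

R = 10, z = 1.5138, p = 0.130070, fail to reject H0.


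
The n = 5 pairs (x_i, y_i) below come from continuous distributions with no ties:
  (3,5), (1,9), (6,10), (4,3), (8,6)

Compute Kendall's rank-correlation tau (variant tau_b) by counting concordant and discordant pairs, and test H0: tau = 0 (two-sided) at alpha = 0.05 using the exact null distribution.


Step 1: Enumerate the 10 unordered pairs (i,j) with i<j and classify each by sign(x_j-x_i) * sign(y_j-y_i).
  (1,2):dx=-2,dy=+4->D; (1,3):dx=+3,dy=+5->C; (1,4):dx=+1,dy=-2->D; (1,5):dx=+5,dy=+1->C
  (2,3):dx=+5,dy=+1->C; (2,4):dx=+3,dy=-6->D; (2,5):dx=+7,dy=-3->D; (3,4):dx=-2,dy=-7->C
  (3,5):dx=+2,dy=-4->D; (4,5):dx=+4,dy=+3->C
Step 2: C = 5, D = 5, total pairs = 10.
Step 3: tau = (C - D)/(n(n-1)/2) = (5 - 5)/10 = 0.000000.
Step 4: Exact two-sided p-value (enumerate n! = 120 permutations of y under H0): p = 1.000000.
Step 5: alpha = 0.05. fail to reject H0.

tau_b = 0.0000 (C=5, D=5), p = 1.000000, fail to reject H0.


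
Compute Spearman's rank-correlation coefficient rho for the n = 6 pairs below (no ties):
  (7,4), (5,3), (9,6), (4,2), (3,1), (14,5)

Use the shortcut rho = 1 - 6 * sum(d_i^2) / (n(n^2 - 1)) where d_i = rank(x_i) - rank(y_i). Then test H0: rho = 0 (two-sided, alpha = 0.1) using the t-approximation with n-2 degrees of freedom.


Step 1: Rank x and y separately (midranks; no ties here).
rank(x): 7->4, 5->3, 9->5, 4->2, 3->1, 14->6
rank(y): 4->4, 3->3, 6->6, 2->2, 1->1, 5->5
Step 2: d_i = R_x(i) - R_y(i); compute d_i^2.
  (4-4)^2=0, (3-3)^2=0, (5-6)^2=1, (2-2)^2=0, (1-1)^2=0, (6-5)^2=1
sum(d^2) = 2.
Step 3: rho = 1 - 6*2 / (6*(6^2 - 1)) = 1 - 12/210 = 0.942857.
Step 4: Under H0, t = rho * sqrt((n-2)/(1-rho^2)) = 5.6595 ~ t(4).
Step 5: Two-sided p-value from the t-distribution with 4 df = 0.004805.
Step 6: alpha = 0.1. reject H0.

rho = 0.9429, p = 0.004805, reject H0 at alpha = 0.1.


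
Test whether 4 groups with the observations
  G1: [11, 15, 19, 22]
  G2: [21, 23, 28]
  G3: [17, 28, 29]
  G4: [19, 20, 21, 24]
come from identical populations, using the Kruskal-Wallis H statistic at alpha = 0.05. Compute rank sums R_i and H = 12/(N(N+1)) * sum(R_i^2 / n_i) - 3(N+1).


Step 1: Combine all N = 14 observations and assign midranks.
sorted (value, group, rank): (11,G1,1), (15,G1,2), (17,G3,3), (19,G1,4.5), (19,G4,4.5), (20,G4,6), (21,G2,7.5), (21,G4,7.5), (22,G1,9), (23,G2,10), (24,G4,11), (28,G2,12.5), (28,G3,12.5), (29,G3,14)
Step 2: Sum ranks within each group.
R_1 = 16.5 (n_1 = 4)
R_2 = 30 (n_2 = 3)
R_3 = 29.5 (n_3 = 3)
R_4 = 29 (n_4 = 4)
Step 3: H = 12/(N(N+1)) * sum(R_i^2/n_i) - 3(N+1)
     = 12/(14*15) * (16.5^2/4 + 30^2/3 + 29.5^2/3 + 29^2/4) - 3*15
     = 0.057143 * 868.396 - 45
     = 4.622619.
Step 4: Ties present; correction factor C = 1 - 18/(14^3 - 14) = 0.993407. Corrected H = 4.622619 / 0.993407 = 4.653300.
Step 5: Under H0, H ~ chi^2(3); p-value = 0.199017.
Step 6: alpha = 0.05. fail to reject H0.

H = 4.6533, df = 3, p = 0.199017, fail to reject H0.


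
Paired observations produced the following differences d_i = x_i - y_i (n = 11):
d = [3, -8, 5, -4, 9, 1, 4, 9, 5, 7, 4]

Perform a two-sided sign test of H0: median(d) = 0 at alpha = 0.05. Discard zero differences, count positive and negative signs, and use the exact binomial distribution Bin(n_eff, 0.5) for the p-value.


Step 1: Discard zero differences. Original n = 11; n_eff = number of nonzero differences = 11.
Nonzero differences (with sign): +3, -8, +5, -4, +9, +1, +4, +9, +5, +7, +4
Step 2: Count signs: positive = 9, negative = 2.
Step 3: Under H0: P(positive) = 0.5, so the number of positives S ~ Bin(11, 0.5).
Step 4: Two-sided exact p-value = sum of Bin(11,0.5) probabilities at or below the observed probability = 0.065430.
Step 5: alpha = 0.05. fail to reject H0.

n_eff = 11, pos = 9, neg = 2, p = 0.065430, fail to reject H0.


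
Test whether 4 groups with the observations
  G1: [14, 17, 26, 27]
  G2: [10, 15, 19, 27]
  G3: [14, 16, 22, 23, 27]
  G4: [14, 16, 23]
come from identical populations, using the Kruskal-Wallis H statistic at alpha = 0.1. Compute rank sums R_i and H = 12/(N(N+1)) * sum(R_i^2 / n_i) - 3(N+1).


Step 1: Combine all N = 16 observations and assign midranks.
sorted (value, group, rank): (10,G2,1), (14,G1,3), (14,G3,3), (14,G4,3), (15,G2,5), (16,G3,6.5), (16,G4,6.5), (17,G1,8), (19,G2,9), (22,G3,10), (23,G3,11.5), (23,G4,11.5), (26,G1,13), (27,G1,15), (27,G2,15), (27,G3,15)
Step 2: Sum ranks within each group.
R_1 = 39 (n_1 = 4)
R_2 = 30 (n_2 = 4)
R_3 = 46 (n_3 = 5)
R_4 = 21 (n_4 = 3)
Step 3: H = 12/(N(N+1)) * sum(R_i^2/n_i) - 3(N+1)
     = 12/(16*17) * (39^2/4 + 30^2/4 + 46^2/5 + 21^2/3) - 3*17
     = 0.044118 * 1175.45 - 51
     = 0.858088.
Step 4: Ties present; correction factor C = 1 - 60/(16^3 - 16) = 0.985294. Corrected H = 0.858088 / 0.985294 = 0.870896.
Step 5: Under H0, H ~ chi^2(3); p-value = 0.832445.
Step 6: alpha = 0.1. fail to reject H0.

H = 0.8709, df = 3, p = 0.832445, fail to reject H0.


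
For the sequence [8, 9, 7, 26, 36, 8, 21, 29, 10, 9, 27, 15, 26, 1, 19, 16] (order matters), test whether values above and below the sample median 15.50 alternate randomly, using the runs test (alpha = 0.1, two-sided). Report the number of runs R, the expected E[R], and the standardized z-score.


Step 1: Compute median = 15.50; label A = above, B = below.
Labels in order: BBBAABAABBABABAA  (n_A = 8, n_B = 8)
Step 2: Count runs R = 10.
Step 3: Under H0 (random ordering), E[R] = 2*n_A*n_B/(n_A+n_B) + 1 = 2*8*8/16 + 1 = 9.0000.
        Var[R] = 2*n_A*n_B*(2*n_A*n_B - n_A - n_B) / ((n_A+n_B)^2 * (n_A+n_B-1)) = 14336/3840 = 3.7333.
        SD[R] = 1.9322.
Step 4: Continuity-corrected z = (R - 0.5 - E[R]) / SD[R] = (10 - 0.5 - 9.0000) / 1.9322 = 0.2588.
Step 5: Two-sided p-value via normal approximation = 2*(1 - Phi(|z|)) = 0.795809.
Step 6: alpha = 0.1. fail to reject H0.

R = 10, z = 0.2588, p = 0.795809, fail to reject H0.


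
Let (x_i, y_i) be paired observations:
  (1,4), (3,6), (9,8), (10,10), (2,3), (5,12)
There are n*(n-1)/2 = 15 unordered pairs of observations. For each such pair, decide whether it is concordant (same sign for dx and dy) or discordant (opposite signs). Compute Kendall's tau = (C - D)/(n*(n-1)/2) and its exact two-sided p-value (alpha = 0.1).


Step 1: Enumerate the 15 unordered pairs (i,j) with i<j and classify each by sign(x_j-x_i) * sign(y_j-y_i).
  (1,2):dx=+2,dy=+2->C; (1,3):dx=+8,dy=+4->C; (1,4):dx=+9,dy=+6->C; (1,5):dx=+1,dy=-1->D
  (1,6):dx=+4,dy=+8->C; (2,3):dx=+6,dy=+2->C; (2,4):dx=+7,dy=+4->C; (2,5):dx=-1,dy=-3->C
  (2,6):dx=+2,dy=+6->C; (3,4):dx=+1,dy=+2->C; (3,5):dx=-7,dy=-5->C; (3,6):dx=-4,dy=+4->D
  (4,5):dx=-8,dy=-7->C; (4,6):dx=-5,dy=+2->D; (5,6):dx=+3,dy=+9->C
Step 2: C = 12, D = 3, total pairs = 15.
Step 3: tau = (C - D)/(n(n-1)/2) = (12 - 3)/15 = 0.600000.
Step 4: Exact two-sided p-value (enumerate n! = 720 permutations of y under H0): p = 0.136111.
Step 5: alpha = 0.1. fail to reject H0.

tau_b = 0.6000 (C=12, D=3), p = 0.136111, fail to reject H0.


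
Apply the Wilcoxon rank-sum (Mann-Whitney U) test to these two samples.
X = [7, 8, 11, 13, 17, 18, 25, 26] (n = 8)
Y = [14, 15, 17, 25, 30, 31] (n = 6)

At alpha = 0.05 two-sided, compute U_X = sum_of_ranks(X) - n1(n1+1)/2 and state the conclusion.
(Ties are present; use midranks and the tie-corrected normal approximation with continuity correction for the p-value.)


Step 1: Combine and sort all 14 observations; assign midranks.
sorted (value, group): (7,X), (8,X), (11,X), (13,X), (14,Y), (15,Y), (17,X), (17,Y), (18,X), (25,X), (25,Y), (26,X), (30,Y), (31,Y)
ranks: 7->1, 8->2, 11->3, 13->4, 14->5, 15->6, 17->7.5, 17->7.5, 18->9, 25->10.5, 25->10.5, 26->12, 30->13, 31->14
Step 2: Rank sum for X: R1 = 1 + 2 + 3 + 4 + 7.5 + 9 + 10.5 + 12 = 49.
Step 3: U_X = R1 - n1(n1+1)/2 = 49 - 8*9/2 = 49 - 36 = 13.
       U_Y = n1*n2 - U_X = 48 - 13 = 35.
Step 4: Ties are present, so use the tie-corrected normal approximation (with continuity correction) for the p-value.
Step 5: p-value = 0.174295; compare to alpha = 0.05. fail to reject H0.

U_X = 13, p = 0.174295, fail to reject H0 at alpha = 0.05.


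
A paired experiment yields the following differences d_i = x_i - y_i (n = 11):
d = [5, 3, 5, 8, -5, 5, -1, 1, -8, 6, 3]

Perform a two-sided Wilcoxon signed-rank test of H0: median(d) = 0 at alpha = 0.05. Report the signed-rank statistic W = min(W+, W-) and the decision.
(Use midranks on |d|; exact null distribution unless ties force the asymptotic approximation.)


Step 1: Drop any zero differences (none here) and take |d_i|.
|d| = [5, 3, 5, 8, 5, 5, 1, 1, 8, 6, 3]
Step 2: Midrank |d_i| (ties get averaged ranks).
ranks: |5|->6.5, |3|->3.5, |5|->6.5, |8|->10.5, |5|->6.5, |5|->6.5, |1|->1.5, |1|->1.5, |8|->10.5, |6|->9, |3|->3.5
Step 3: Attach original signs; sum ranks with positive sign and with negative sign.
W+ = 6.5 + 3.5 + 6.5 + 10.5 + 6.5 + 1.5 + 9 + 3.5 = 47.5
W- = 6.5 + 1.5 + 10.5 = 18.5
(Check: W+ + W- = 66 should equal n(n+1)/2 = 66.)
Step 4: Test statistic W = min(W+, W-) = 18.5.
Step 5: Ties in |d|, so use the tie-corrected normal approximation.
        E[W] = n(n+1)/4 = 11*12/4 = 33.
        Tie groups: |d|=1 (t=2), |d|=3 (t=2), |d|=5 (t=4), |d|=8 (t=2); sum(t^3 - t) = 78.
        Var[W] = n(n+1)(2n+1)/24 - sum(t^3-t)/48 = 3036/24 - 78/48 = 124.875.
        z = (W - E[W]) / sqrt(Var[W]) = (18.5 - 33) / 11.1747 = -1.2976.
        Two-sided p = 2*Phi(z) = 0.194436.
Step 6: alpha = 0.05. fail to reject H0.

W+ = 47.5, W- = 18.5, W = min = 18.5, p = 0.194436, fail to reject H0.


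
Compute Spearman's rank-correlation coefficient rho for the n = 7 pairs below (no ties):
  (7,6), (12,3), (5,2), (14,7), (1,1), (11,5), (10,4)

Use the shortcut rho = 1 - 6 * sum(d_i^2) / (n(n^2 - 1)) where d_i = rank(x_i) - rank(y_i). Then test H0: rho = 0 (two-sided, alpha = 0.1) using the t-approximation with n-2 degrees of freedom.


Step 1: Rank x and y separately (midranks; no ties here).
rank(x): 7->3, 12->6, 5->2, 14->7, 1->1, 11->5, 10->4
rank(y): 6->6, 3->3, 2->2, 7->7, 1->1, 5->5, 4->4
Step 2: d_i = R_x(i) - R_y(i); compute d_i^2.
  (3-6)^2=9, (6-3)^2=9, (2-2)^2=0, (7-7)^2=0, (1-1)^2=0, (5-5)^2=0, (4-4)^2=0
sum(d^2) = 18.
Step 3: rho = 1 - 6*18 / (7*(7^2 - 1)) = 1 - 108/336 = 0.678571.
Step 4: Under H0, t = rho * sqrt((n-2)/(1-rho^2)) = 2.0657 ~ t(5).
Step 5: Two-sided p-value from the t-distribution with 5 df = 0.093750.
Step 6: alpha = 0.1. reject H0.

rho = 0.6786, p = 0.093750, reject H0 at alpha = 0.1.


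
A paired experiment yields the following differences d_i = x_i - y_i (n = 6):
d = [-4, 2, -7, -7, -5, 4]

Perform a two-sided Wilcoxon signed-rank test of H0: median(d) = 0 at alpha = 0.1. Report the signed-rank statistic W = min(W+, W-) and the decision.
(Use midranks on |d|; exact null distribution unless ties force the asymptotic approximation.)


Step 1: Drop any zero differences (none here) and take |d_i|.
|d| = [4, 2, 7, 7, 5, 4]
Step 2: Midrank |d_i| (ties get averaged ranks).
ranks: |4|->2.5, |2|->1, |7|->5.5, |7|->5.5, |5|->4, |4|->2.5
Step 3: Attach original signs; sum ranks with positive sign and with negative sign.
W+ = 1 + 2.5 = 3.5
W- = 2.5 + 5.5 + 5.5 + 4 = 17.5
(Check: W+ + W- = 21 should equal n(n+1)/2 = 21.)
Step 4: Test statistic W = min(W+, W-) = 3.5.
Step 5: Ties in |d|, so use the tie-corrected normal approximation.
        E[W] = n(n+1)/4 = 6*7/4 = 10.5.
        Tie groups: |d|=4 (t=2), |d|=7 (t=2); sum(t^3 - t) = 12.
        Var[W] = n(n+1)(2n+1)/24 - sum(t^3-t)/48 = 546/24 - 12/48 = 22.5.
        z = (W - E[W]) / sqrt(Var[W]) = (3.5 - 10.5) / 4.7434 = -1.4757.
        Two-sided p = 2*Phi(z) = 0.140017.
Step 6: alpha = 0.1. fail to reject H0.

W+ = 3.5, W- = 17.5, W = min = 3.5, p = 0.140017, fail to reject H0.


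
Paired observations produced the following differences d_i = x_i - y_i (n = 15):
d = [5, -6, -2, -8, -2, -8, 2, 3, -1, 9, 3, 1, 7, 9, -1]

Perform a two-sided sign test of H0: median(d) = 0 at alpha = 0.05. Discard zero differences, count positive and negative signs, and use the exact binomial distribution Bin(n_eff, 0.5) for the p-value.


Step 1: Discard zero differences. Original n = 15; n_eff = number of nonzero differences = 15.
Nonzero differences (with sign): +5, -6, -2, -8, -2, -8, +2, +3, -1, +9, +3, +1, +7, +9, -1
Step 2: Count signs: positive = 8, negative = 7.
Step 3: Under H0: P(positive) = 0.5, so the number of positives S ~ Bin(15, 0.5).
Step 4: Two-sided exact p-value = sum of Bin(15,0.5) probabilities at or below the observed probability = 1.000000.
Step 5: alpha = 0.05. fail to reject H0.

n_eff = 15, pos = 8, neg = 7, p = 1.000000, fail to reject H0.


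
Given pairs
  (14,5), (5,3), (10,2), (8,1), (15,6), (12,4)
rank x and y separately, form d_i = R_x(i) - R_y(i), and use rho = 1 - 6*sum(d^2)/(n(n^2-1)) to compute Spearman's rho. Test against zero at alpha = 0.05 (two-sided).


Step 1: Rank x and y separately (midranks; no ties here).
rank(x): 14->5, 5->1, 10->3, 8->2, 15->6, 12->4
rank(y): 5->5, 3->3, 2->2, 1->1, 6->6, 4->4
Step 2: d_i = R_x(i) - R_y(i); compute d_i^2.
  (5-5)^2=0, (1-3)^2=4, (3-2)^2=1, (2-1)^2=1, (6-6)^2=0, (4-4)^2=0
sum(d^2) = 6.
Step 3: rho = 1 - 6*6 / (6*(6^2 - 1)) = 1 - 36/210 = 0.828571.
Step 4: Under H0, t = rho * sqrt((n-2)/(1-rho^2)) = 2.9598 ~ t(4).
Step 5: Two-sided p-value from the t-distribution with 4 df = 0.041563.
Step 6: alpha = 0.05. reject H0.

rho = 0.8286, p = 0.041563, reject H0 at alpha = 0.05.


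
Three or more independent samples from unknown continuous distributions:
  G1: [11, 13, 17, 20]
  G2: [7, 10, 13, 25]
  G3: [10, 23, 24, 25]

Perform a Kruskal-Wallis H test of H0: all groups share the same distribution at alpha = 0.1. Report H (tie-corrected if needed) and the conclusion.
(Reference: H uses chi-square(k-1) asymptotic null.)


Step 1: Combine all N = 12 observations and assign midranks.
sorted (value, group, rank): (7,G2,1), (10,G2,2.5), (10,G3,2.5), (11,G1,4), (13,G1,5.5), (13,G2,5.5), (17,G1,7), (20,G1,8), (23,G3,9), (24,G3,10), (25,G2,11.5), (25,G3,11.5)
Step 2: Sum ranks within each group.
R_1 = 24.5 (n_1 = 4)
R_2 = 20.5 (n_2 = 4)
R_3 = 33 (n_3 = 4)
Step 3: H = 12/(N(N+1)) * sum(R_i^2/n_i) - 3(N+1)
     = 12/(12*13) * (24.5^2/4 + 20.5^2/4 + 33^2/4) - 3*13
     = 0.076923 * 527.375 - 39
     = 1.567308.
Step 4: Ties present; correction factor C = 1 - 18/(12^3 - 12) = 0.989510. Corrected H = 1.567308 / 0.989510 = 1.583922.
Step 5: Under H0, H ~ chi^2(2); p-value = 0.452956.
Step 6: alpha = 0.1. fail to reject H0.

H = 1.5839, df = 2, p = 0.452956, fail to reject H0.
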